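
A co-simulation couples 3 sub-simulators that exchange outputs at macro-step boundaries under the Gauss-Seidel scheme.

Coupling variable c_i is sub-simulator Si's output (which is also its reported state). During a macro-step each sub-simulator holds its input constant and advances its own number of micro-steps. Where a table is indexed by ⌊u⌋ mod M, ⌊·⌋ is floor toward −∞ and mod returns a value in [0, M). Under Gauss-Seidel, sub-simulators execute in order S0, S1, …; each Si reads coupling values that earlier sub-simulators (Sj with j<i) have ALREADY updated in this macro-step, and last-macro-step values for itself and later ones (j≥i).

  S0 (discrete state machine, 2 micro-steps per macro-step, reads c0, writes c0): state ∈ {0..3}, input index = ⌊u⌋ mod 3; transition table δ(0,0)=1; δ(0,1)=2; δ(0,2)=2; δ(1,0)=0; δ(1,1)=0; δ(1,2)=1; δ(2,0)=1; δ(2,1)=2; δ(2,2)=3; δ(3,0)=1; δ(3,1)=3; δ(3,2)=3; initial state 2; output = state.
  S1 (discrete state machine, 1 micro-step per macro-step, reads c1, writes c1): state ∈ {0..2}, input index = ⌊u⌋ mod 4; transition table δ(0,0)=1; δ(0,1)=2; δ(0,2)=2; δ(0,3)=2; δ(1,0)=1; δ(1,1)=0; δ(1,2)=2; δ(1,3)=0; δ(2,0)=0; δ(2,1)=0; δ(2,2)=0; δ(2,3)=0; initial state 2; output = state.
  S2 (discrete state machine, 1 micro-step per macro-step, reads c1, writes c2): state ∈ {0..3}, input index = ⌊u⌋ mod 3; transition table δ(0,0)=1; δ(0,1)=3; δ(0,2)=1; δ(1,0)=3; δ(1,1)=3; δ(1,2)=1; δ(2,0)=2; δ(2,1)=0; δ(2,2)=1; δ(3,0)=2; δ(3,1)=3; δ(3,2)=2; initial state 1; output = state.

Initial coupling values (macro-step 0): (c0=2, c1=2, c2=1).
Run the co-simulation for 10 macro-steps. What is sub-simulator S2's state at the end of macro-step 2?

macro 1: S0 reads c0=2 → after 2×micro: 3; S1 reads c1=2 → after 1×micro: 0; S2 reads c1=0 → after 1×micro: 3 ⇒ (c0=3, c1=0, c2=3)
macro 2: S0 reads c0=3 → after 2×micro: 0; S1 reads c1=0 → after 1×micro: 1; S2 reads c1=1 → after 1×micro: 3 ⇒ (c0=0, c1=1, c2=3)
macro 3: S0 reads c0=0 → after 2×micro: 0; S1 reads c1=1 → after 1×micro: 0; S2 reads c1=0 → after 1×micro: 2 ⇒ (c0=0, c1=0, c2=2)
macro 4: S0 reads c0=0 → after 2×micro: 0; S1 reads c1=0 → after 1×micro: 1; S2 reads c1=1 → after 1×micro: 0 ⇒ (c0=0, c1=1, c2=0)
macro 5: S0 reads c0=0 → after 2×micro: 0; S1 reads c1=1 → after 1×micro: 0; S2 reads c1=0 → after 1×micro: 1 ⇒ (c0=0, c1=0, c2=1)
macro 6: S0 reads c0=0 → after 2×micro: 0; S1 reads c1=0 → after 1×micro: 1; S2 reads c1=1 → after 1×micro: 3 ⇒ (c0=0, c1=1, c2=3)
macro 7: S0 reads c0=0 → after 2×micro: 0; S1 reads c1=1 → after 1×micro: 0; S2 reads c1=0 → after 1×micro: 2 ⇒ (c0=0, c1=0, c2=2)
macro 8: S0 reads c0=0 → after 2×micro: 0; S1 reads c1=0 → after 1×micro: 1; S2 reads c1=1 → after 1×micro: 0 ⇒ (c0=0, c1=1, c2=0)
macro 9: S0 reads c0=0 → after 2×micro: 0; S1 reads c1=1 → after 1×micro: 0; S2 reads c1=0 → after 1×micro: 1 ⇒ (c0=0, c1=0, c2=1)
macro 10: S0 reads c0=0 → after 2×micro: 0; S1 reads c1=0 → after 1×micro: 1; S2 reads c1=1 → after 1×micro: 3 ⇒ (c0=0, c1=1, c2=3)

S2 state at macro-step 2 = 3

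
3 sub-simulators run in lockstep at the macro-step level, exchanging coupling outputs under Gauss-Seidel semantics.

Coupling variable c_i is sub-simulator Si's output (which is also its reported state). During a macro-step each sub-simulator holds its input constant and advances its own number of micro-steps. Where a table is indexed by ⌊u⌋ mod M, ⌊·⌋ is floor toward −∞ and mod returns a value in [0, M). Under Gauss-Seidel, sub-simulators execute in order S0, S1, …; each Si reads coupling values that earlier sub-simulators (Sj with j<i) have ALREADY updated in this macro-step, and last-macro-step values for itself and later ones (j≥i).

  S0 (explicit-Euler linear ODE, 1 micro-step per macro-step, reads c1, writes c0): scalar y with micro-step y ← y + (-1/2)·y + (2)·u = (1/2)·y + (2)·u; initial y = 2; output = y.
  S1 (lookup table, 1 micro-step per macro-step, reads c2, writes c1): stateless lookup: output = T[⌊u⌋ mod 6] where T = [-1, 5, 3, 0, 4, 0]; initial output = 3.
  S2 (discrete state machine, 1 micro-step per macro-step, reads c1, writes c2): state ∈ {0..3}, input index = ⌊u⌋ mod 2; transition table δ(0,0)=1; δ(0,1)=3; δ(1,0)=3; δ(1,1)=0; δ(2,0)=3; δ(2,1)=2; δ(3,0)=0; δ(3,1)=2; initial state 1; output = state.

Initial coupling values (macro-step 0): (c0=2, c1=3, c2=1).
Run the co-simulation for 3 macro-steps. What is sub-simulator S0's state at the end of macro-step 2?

S0 state at macro-step 2 = 27/2

macro 1: S0 reads c1=3 → after 1×micro: 7; S1 reads c2=1 → after 1×micro: 5; S2 reads c1=5 → after 1×micro: 0 ⇒ (c0=7, c1=5, c2=0)
macro 2: S0 reads c1=5 → after 1×micro: 27/2; S1 reads c2=0 → after 1×micro: -1; S2 reads c1=-1 → after 1×micro: 3 ⇒ (c0=27/2, c1=-1, c2=3)
macro 3: S0 reads c1=-1 → after 1×micro: 19/4; S1 reads c2=3 → after 1×micro: 0; S2 reads c1=0 → after 1×micro: 0 ⇒ (c0=19/4, c1=0, c2=0)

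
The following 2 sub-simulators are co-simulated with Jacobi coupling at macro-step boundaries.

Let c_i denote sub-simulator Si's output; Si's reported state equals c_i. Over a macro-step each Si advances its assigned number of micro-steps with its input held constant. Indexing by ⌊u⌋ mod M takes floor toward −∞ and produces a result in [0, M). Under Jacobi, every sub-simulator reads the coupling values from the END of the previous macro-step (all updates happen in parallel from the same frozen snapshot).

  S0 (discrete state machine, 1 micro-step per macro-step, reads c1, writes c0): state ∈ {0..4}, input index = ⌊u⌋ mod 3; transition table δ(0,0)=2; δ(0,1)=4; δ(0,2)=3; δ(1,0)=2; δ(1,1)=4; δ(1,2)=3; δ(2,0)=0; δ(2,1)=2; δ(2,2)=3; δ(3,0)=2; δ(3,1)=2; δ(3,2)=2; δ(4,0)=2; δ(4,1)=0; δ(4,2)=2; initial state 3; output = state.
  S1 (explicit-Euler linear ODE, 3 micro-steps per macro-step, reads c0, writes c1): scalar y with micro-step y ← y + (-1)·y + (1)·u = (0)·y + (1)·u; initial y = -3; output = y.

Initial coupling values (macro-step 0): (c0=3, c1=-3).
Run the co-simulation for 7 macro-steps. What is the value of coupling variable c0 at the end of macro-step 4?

c0 at macro-step 4 = 2

macro 1: S0 reads c1=-3 → after 1×micro: 2; S1 reads c0=3 → after 3×micro: 3 ⇒ (c0=2, c1=3)
macro 2: S0 reads c1=3 → after 1×micro: 0; S1 reads c0=2 → after 3×micro: 2 ⇒ (c0=0, c1=2)
macro 3: S0 reads c1=2 → after 1×micro: 3; S1 reads c0=0 → after 3×micro: 0 ⇒ (c0=3, c1=0)
macro 4: S0 reads c1=0 → after 1×micro: 2; S1 reads c0=3 → after 3×micro: 3 ⇒ (c0=2, c1=3)
macro 5: S0 reads c1=3 → after 1×micro: 0; S1 reads c0=2 → after 3×micro: 2 ⇒ (c0=0, c1=2)
macro 6: S0 reads c1=2 → after 1×micro: 3; S1 reads c0=0 → after 3×micro: 0 ⇒ (c0=3, c1=0)
macro 7: S0 reads c1=0 → after 1×micro: 2; S1 reads c0=3 → after 3×micro: 3 ⇒ (c0=2, c1=3)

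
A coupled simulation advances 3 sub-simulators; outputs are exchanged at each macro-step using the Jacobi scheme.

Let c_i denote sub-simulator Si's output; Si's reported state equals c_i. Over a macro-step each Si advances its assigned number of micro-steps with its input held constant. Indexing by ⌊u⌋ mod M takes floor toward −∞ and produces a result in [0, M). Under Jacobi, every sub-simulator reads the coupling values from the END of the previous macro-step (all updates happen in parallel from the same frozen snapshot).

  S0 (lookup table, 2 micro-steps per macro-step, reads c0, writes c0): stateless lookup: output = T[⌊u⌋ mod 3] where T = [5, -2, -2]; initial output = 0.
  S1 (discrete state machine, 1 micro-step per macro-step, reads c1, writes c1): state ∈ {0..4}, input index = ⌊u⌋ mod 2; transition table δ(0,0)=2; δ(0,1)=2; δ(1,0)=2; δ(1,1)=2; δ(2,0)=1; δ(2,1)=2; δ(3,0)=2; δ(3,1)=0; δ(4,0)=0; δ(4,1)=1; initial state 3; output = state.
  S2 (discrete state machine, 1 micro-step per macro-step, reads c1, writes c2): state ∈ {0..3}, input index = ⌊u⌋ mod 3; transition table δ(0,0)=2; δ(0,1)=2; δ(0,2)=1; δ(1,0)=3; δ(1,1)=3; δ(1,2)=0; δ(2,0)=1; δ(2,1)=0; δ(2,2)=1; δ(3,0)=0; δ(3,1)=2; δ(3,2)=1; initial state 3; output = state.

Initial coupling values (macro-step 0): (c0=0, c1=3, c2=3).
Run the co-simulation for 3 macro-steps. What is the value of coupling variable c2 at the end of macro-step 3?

c2 at macro-step 3 = 1

macro 1: S0 reads c0=0 → after 2×micro: 5; S1 reads c1=3 → after 1×micro: 0; S2 reads c1=3 → after 1×micro: 0 ⇒ (c0=5, c1=0, c2=0)
macro 2: S0 reads c0=5 → after 2×micro: -2; S1 reads c1=0 → after 1×micro: 2; S2 reads c1=0 → after 1×micro: 2 ⇒ (c0=-2, c1=2, c2=2)
macro 3: S0 reads c0=-2 → after 2×micro: -2; S1 reads c1=2 → after 1×micro: 1; S2 reads c1=2 → after 1×micro: 1 ⇒ (c0=-2, c1=1, c2=1)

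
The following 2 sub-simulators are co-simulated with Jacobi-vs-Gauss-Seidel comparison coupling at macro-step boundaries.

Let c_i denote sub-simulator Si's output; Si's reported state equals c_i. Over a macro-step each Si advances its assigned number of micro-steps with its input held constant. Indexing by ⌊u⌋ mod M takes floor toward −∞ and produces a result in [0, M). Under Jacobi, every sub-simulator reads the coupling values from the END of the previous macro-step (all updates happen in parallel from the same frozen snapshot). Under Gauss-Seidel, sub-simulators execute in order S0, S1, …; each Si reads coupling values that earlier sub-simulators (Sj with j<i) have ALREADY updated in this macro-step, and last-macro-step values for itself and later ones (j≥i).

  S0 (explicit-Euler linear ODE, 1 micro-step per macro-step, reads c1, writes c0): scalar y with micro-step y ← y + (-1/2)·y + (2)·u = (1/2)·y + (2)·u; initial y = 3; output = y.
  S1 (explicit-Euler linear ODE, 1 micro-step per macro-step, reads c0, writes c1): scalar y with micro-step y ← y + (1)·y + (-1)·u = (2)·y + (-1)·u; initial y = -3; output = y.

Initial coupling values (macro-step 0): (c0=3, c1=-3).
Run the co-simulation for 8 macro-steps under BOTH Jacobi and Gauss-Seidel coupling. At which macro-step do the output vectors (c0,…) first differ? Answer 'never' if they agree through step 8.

[Jacobi] macro 1: S0 reads c1=-3 → after 1×micro: -9/2; S1 reads c0=3 → after 1×micro: -9 ⇒ (c0=-9/2, c1=-9)
[Jacobi] macro 2: S0 reads c1=-9 → after 1×micro: -81/4; S1 reads c0=-9/2 → after 1×micro: -27/2 ⇒ (c0=-81/4, c1=-27/2)
[Jacobi] macro 3: S0 reads c1=-27/2 → after 1×micro: -297/8; S1 reads c0=-81/4 → after 1×micro: -27/4 ⇒ (c0=-297/8, c1=-27/4)
[Jacobi] macro 4: S0 reads c1=-27/4 → after 1×micro: -513/16; S1 reads c0=-297/8 → after 1×micro: 189/8 ⇒ (c0=-513/16, c1=189/8)
[Jacobi] macro 5: S0 reads c1=189/8 → after 1×micro: 999/32; S1 reads c0=-513/16 → after 1×micro: 1269/16 ⇒ (c0=999/32, c1=1269/16)
[Jacobi] macro 6: S0 reads c1=1269/16 → after 1×micro: 11151/64; S1 reads c0=999/32 → after 1×micro: 4077/32 ⇒ (c0=11151/64, c1=4077/32)
[Jacobi] macro 7: S0 reads c1=4077/32 → after 1×micro: 43767/128; S1 reads c0=11151/64 → after 1×micro: 5157/64 ⇒ (c0=43767/128, c1=5157/64)
[Jacobi] macro 8: S0 reads c1=5157/64 → after 1×micro: 85023/256; S1 reads c0=43767/128 → after 1×micro: -23139/128 ⇒ (c0=85023/256, c1=-23139/128)
[Gauss-Seidel] macro 1: S0 reads c1=-3 → after 1×micro: -9/2; S1 reads c0=-9/2 → after 1×micro: -3/2 ⇒ (c0=-9/2, c1=-3/2)
[Gauss-Seidel] macro 2: S0 reads c1=-3/2 → after 1×micro: -21/4; S1 reads c0=-21/4 → after 1×micro: 9/4 ⇒ (c0=-21/4, c1=9/4)
[Gauss-Seidel] macro 3: S0 reads c1=9/4 → after 1×micro: 15/8; S1 reads c0=15/8 → after 1×micro: 21/8 ⇒ (c0=15/8, c1=21/8)
[Gauss-Seidel] macro 4: S0 reads c1=21/8 → after 1×micro: 99/16; S1 reads c0=99/16 → after 1×micro: -15/16 ⇒ (c0=99/16, c1=-15/16)
[Gauss-Seidel] macro 5: S0 reads c1=-15/16 → after 1×micro: 39/32; S1 reads c0=39/32 → after 1×micro: -99/32 ⇒ (c0=39/32, c1=-99/32)
[Gauss-Seidel] macro 6: S0 reads c1=-99/32 → after 1×micro: -357/64; S1 reads c0=-357/64 → after 1×micro: -39/64 ⇒ (c0=-357/64, c1=-39/64)
[Gauss-Seidel] macro 7: S0 reads c1=-39/64 → after 1×micro: -513/128; S1 reads c0=-513/128 → after 1×micro: 357/128 ⇒ (c0=-513/128, c1=357/128)
[Gauss-Seidel] macro 8: S0 reads c1=357/128 → after 1×micro: 915/256; S1 reads c0=915/256 → after 1×micro: 513/256 ⇒ (c0=915/256, c1=513/256)

first divergence at macro-step: 1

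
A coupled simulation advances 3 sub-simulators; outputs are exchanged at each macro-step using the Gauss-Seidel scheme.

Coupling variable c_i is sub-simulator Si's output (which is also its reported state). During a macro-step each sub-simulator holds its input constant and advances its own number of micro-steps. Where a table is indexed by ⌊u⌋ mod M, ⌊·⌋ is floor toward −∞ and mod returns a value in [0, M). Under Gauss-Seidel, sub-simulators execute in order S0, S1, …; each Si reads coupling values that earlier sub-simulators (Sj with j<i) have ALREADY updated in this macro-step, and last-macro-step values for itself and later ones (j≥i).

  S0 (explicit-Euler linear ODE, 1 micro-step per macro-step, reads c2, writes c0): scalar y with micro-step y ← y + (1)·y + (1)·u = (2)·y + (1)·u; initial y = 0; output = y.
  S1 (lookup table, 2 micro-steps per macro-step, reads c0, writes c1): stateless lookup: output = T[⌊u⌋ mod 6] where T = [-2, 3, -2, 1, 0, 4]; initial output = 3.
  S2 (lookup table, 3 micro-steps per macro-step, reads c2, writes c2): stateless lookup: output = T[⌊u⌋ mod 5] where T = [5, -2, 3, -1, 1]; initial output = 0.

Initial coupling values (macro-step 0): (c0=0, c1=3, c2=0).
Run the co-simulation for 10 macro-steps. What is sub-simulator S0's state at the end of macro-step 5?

macro 1: S0 reads c2=0 → after 1×micro: 0; S1 reads c0=0 → after 2×micro: -2; S2 reads c2=0 → after 3×micro: 5 ⇒ (c0=0, c1=-2, c2=5)
macro 2: S0 reads c2=5 → after 1×micro: 5; S1 reads c0=5 → after 2×micro: 4; S2 reads c2=5 → after 3×micro: 5 ⇒ (c0=5, c1=4, c2=5)
macro 3: S0 reads c2=5 → after 1×micro: 15; S1 reads c0=15 → after 2×micro: 1; S2 reads c2=5 → after 3×micro: 5 ⇒ (c0=15, c1=1, c2=5)
macro 4: S0 reads c2=5 → after 1×micro: 35; S1 reads c0=35 → after 2×micro: 4; S2 reads c2=5 → after 3×micro: 5 ⇒ (c0=35, c1=4, c2=5)
macro 5: S0 reads c2=5 → after 1×micro: 75; S1 reads c0=75 → after 2×micro: 1; S2 reads c2=5 → after 3×micro: 5 ⇒ (c0=75, c1=1, c2=5)
macro 6: S0 reads c2=5 → after 1×micro: 155; S1 reads c0=155 → after 2×micro: 4; S2 reads c2=5 → after 3×micro: 5 ⇒ (c0=155, c1=4, c2=5)
macro 7: S0 reads c2=5 → after 1×micro: 315; S1 reads c0=315 → after 2×micro: 1; S2 reads c2=5 → after 3×micro: 5 ⇒ (c0=315, c1=1, c2=5)
macro 8: S0 reads c2=5 → after 1×micro: 635; S1 reads c0=635 → after 2×micro: 4; S2 reads c2=5 → after 3×micro: 5 ⇒ (c0=635, c1=4, c2=5)
macro 9: S0 reads c2=5 → after 1×micro: 1275; S1 reads c0=1275 → after 2×micro: 1; S2 reads c2=5 → after 3×micro: 5 ⇒ (c0=1275, c1=1, c2=5)
macro 10: S0 reads c2=5 → after 1×micro: 2555; S1 reads c0=2555 → after 2×micro: 4; S2 reads c2=5 → after 3×micro: 5 ⇒ (c0=2555, c1=4, c2=5)

S0 state at macro-step 5 = 75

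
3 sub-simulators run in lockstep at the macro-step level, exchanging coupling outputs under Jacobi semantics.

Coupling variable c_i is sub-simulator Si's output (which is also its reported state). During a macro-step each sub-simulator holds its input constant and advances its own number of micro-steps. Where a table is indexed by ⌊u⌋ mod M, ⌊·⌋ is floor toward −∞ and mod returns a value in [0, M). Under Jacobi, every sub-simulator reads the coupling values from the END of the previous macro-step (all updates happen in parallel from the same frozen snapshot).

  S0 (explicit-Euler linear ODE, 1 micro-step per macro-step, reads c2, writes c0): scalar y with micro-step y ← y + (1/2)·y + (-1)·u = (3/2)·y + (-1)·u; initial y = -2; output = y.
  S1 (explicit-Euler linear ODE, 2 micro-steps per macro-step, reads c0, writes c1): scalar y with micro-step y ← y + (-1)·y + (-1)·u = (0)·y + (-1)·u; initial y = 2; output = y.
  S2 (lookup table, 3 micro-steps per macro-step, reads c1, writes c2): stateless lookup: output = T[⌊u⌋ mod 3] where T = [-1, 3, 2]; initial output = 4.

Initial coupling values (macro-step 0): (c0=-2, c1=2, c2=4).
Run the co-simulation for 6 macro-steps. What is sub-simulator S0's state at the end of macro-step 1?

S0 state at macro-step 1 = -7

macro 1: S0 reads c2=4 → after 1×micro: -7; S1 reads c0=-2 → after 2×micro: 2; S2 reads c1=2 → after 3×micro: 2 ⇒ (c0=-7, c1=2, c2=2)
macro 2: S0 reads c2=2 → after 1×micro: -25/2; S1 reads c0=-7 → after 2×micro: 7; S2 reads c1=2 → after 3×micro: 2 ⇒ (c0=-25/2, c1=7, c2=2)
macro 3: S0 reads c2=2 → after 1×micro: -83/4; S1 reads c0=-25/2 → after 2×micro: 25/2; S2 reads c1=7 → after 3×micro: 3 ⇒ (c0=-83/4, c1=25/2, c2=3)
macro 4: S0 reads c2=3 → after 1×micro: -273/8; S1 reads c0=-83/4 → after 2×micro: 83/4; S2 reads c1=25/2 → after 3×micro: -1 ⇒ (c0=-273/8, c1=83/4, c2=-1)
macro 5: S0 reads c2=-1 → after 1×micro: -803/16; S1 reads c0=-273/8 → after 2×micro: 273/8; S2 reads c1=83/4 → after 3×micro: 2 ⇒ (c0=-803/16, c1=273/8, c2=2)
macro 6: S0 reads c2=2 → after 1×micro: -2473/32; S1 reads c0=-803/16 → after 2×micro: 803/16; S2 reads c1=273/8 → after 3×micro: 3 ⇒ (c0=-2473/32, c1=803/16, c2=3)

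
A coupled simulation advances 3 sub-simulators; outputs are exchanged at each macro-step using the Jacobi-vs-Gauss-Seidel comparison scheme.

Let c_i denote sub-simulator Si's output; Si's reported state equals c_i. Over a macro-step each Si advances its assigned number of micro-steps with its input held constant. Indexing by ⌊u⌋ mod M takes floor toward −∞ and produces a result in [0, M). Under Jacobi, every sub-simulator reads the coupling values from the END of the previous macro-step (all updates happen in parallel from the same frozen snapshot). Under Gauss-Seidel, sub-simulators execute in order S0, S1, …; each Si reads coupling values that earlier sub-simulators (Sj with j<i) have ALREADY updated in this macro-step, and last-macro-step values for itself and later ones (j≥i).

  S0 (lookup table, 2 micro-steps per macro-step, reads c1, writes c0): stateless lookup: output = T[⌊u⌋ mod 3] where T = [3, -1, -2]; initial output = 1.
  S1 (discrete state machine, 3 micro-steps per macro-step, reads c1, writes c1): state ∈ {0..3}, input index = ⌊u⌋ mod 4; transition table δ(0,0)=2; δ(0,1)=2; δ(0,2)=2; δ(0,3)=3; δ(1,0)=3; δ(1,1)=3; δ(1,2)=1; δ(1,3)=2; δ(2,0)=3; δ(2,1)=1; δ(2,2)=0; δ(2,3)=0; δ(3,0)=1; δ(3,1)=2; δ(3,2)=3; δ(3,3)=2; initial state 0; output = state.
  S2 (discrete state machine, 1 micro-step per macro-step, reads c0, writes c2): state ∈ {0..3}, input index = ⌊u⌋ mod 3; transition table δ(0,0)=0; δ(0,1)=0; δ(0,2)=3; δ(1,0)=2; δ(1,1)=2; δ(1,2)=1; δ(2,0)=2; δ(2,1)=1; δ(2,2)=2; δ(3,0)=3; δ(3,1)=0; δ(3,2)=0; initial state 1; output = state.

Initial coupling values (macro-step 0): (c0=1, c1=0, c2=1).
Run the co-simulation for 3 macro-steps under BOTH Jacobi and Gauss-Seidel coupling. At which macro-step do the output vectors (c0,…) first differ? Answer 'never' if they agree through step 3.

first divergence at macro-step: never

[Jacobi] macro 1: S0 reads c1=0 → after 2×micro: 3; S1 reads c1=0 → after 3×micro: 1; S2 reads c0=1 → after 1×micro: 2 ⇒ (c0=3, c1=1, c2=2)
[Jacobi] macro 2: S0 reads c1=1 → after 2×micro: -1; S1 reads c1=1 → after 3×micro: 1; S2 reads c0=3 → after 1×micro: 2 ⇒ (c0=-1, c1=1, c2=2)
[Jacobi] macro 3: S0 reads c1=1 → after 2×micro: -1; S1 reads c1=1 → after 3×micro: 1; S2 reads c0=-1 → after 1×micro: 2 ⇒ (c0=-1, c1=1, c2=2)
[Gauss-Seidel] macro 1: S0 reads c1=0 → after 2×micro: 3; S1 reads c1=0 → after 3×micro: 1; S2 reads c0=3 → after 1×micro: 2 ⇒ (c0=3, c1=1, c2=2)
[Gauss-Seidel] macro 2: S0 reads c1=1 → after 2×micro: -1; S1 reads c1=1 → after 3×micro: 1; S2 reads c0=-1 → after 1×micro: 2 ⇒ (c0=-1, c1=1, c2=2)
[Gauss-Seidel] macro 3: S0 reads c1=1 → after 2×micro: -1; S1 reads c1=1 → after 3×micro: 1; S2 reads c0=-1 → after 1×micro: 2 ⇒ (c0=-1, c1=1, c2=2)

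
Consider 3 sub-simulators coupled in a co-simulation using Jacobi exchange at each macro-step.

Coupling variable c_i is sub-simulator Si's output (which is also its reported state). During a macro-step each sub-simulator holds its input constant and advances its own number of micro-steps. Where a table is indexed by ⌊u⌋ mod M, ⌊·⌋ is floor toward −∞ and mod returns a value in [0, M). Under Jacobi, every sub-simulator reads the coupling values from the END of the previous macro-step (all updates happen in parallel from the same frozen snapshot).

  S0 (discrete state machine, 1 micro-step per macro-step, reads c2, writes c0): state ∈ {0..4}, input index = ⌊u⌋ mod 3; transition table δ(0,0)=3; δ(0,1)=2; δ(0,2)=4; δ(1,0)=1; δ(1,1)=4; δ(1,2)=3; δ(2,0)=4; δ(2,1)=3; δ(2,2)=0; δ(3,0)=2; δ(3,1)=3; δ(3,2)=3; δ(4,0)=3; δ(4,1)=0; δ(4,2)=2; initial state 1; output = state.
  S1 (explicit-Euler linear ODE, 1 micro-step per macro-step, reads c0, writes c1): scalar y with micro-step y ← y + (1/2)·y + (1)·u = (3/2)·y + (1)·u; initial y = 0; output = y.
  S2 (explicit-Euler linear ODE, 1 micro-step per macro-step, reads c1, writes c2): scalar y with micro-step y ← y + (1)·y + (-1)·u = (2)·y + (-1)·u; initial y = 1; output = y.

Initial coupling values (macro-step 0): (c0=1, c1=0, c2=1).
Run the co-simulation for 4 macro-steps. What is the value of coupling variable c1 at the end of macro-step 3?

c1 at macro-step 3 = 41/4

macro 1: S0 reads c2=1 → after 1×micro: 4; S1 reads c0=1 → after 1×micro: 1; S2 reads c1=0 → after 1×micro: 2 ⇒ (c0=4, c1=1, c2=2)
macro 2: S0 reads c2=2 → after 1×micro: 2; S1 reads c0=4 → after 1×micro: 11/2; S2 reads c1=1 → after 1×micro: 3 ⇒ (c0=2, c1=11/2, c2=3)
macro 3: S0 reads c2=3 → after 1×micro: 4; S1 reads c0=2 → after 1×micro: 41/4; S2 reads c1=11/2 → after 1×micro: 1/2 ⇒ (c0=4, c1=41/4, c2=1/2)
macro 4: S0 reads c2=1/2 → after 1×micro: 3; S1 reads c0=4 → after 1×micro: 155/8; S2 reads c1=41/4 → after 1×micro: -37/4 ⇒ (c0=3, c1=155/8, c2=-37/4)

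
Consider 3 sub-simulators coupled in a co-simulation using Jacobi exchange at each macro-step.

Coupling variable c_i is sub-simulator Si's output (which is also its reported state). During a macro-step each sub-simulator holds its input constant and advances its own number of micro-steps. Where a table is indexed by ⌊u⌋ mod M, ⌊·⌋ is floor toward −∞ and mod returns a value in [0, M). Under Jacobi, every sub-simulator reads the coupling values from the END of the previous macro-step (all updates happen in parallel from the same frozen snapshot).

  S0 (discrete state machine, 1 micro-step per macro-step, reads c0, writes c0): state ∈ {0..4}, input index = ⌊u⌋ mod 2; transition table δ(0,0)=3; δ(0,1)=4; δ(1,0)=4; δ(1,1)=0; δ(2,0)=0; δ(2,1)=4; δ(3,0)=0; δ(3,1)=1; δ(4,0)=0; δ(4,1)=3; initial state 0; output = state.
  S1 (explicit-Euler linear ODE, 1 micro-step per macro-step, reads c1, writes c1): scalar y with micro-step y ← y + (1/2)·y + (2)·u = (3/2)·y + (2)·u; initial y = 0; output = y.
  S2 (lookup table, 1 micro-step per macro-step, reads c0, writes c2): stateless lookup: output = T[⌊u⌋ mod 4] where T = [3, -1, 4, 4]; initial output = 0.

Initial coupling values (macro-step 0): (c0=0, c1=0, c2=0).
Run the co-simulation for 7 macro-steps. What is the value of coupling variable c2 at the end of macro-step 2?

macro 1: S0 reads c0=0 → after 1×micro: 3; S1 reads c1=0 → after 1×micro: 0; S2 reads c0=0 → after 1×micro: 3 ⇒ (c0=3, c1=0, c2=3)
macro 2: S0 reads c0=3 → after 1×micro: 1; S1 reads c1=0 → after 1×micro: 0; S2 reads c0=3 → after 1×micro: 4 ⇒ (c0=1, c1=0, c2=4)
macro 3: S0 reads c0=1 → after 1×micro: 0; S1 reads c1=0 → after 1×micro: 0; S2 reads c0=1 → after 1×micro: -1 ⇒ (c0=0, c1=0, c2=-1)
macro 4: S0 reads c0=0 → after 1×micro: 3; S1 reads c1=0 → after 1×micro: 0; S2 reads c0=0 → after 1×micro: 3 ⇒ (c0=3, c1=0, c2=3)
macro 5: S0 reads c0=3 → after 1×micro: 1; S1 reads c1=0 → after 1×micro: 0; S2 reads c0=3 → after 1×micro: 4 ⇒ (c0=1, c1=0, c2=4)
macro 6: S0 reads c0=1 → after 1×micro: 0; S1 reads c1=0 → after 1×micro: 0; S2 reads c0=1 → after 1×micro: -1 ⇒ (c0=0, c1=0, c2=-1)
macro 7: S0 reads c0=0 → after 1×micro: 3; S1 reads c1=0 → after 1×micro: 0; S2 reads c0=0 → after 1×micro: 3 ⇒ (c0=3, c1=0, c2=3)

c2 at macro-step 2 = 4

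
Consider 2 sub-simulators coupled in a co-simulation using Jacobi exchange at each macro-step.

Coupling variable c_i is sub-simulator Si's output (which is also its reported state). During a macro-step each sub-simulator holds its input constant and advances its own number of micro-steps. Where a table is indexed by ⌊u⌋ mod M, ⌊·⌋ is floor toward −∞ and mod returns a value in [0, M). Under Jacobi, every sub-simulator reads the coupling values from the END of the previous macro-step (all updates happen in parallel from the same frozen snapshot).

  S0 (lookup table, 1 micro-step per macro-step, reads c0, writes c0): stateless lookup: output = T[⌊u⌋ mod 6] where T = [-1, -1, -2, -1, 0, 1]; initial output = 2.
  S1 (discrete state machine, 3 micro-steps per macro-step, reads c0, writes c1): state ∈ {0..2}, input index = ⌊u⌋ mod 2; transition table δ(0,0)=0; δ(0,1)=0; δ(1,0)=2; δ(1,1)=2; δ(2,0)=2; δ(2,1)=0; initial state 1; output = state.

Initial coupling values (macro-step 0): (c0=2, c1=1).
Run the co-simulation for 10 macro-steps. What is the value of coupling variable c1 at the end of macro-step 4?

macro 1: S0 reads c0=2 → after 1×micro: -2; S1 reads c0=2 → after 3×micro: 2 ⇒ (c0=-2, c1=2)
macro 2: S0 reads c0=-2 → after 1×micro: 0; S1 reads c0=-2 → after 3×micro: 2 ⇒ (c0=0, c1=2)
macro 3: S0 reads c0=0 → after 1×micro: -1; S1 reads c0=0 → after 3×micro: 2 ⇒ (c0=-1, c1=2)
macro 4: S0 reads c0=-1 → after 1×micro: 1; S1 reads c0=-1 → after 3×micro: 0 ⇒ (c0=1, c1=0)
macro 5: S0 reads c0=1 → after 1×micro: -1; S1 reads c0=1 → after 3×micro: 0 ⇒ (c0=-1, c1=0)
macro 6: S0 reads c0=-1 → after 1×micro: 1; S1 reads c0=-1 → after 3×micro: 0 ⇒ (c0=1, c1=0)
macro 7: S0 reads c0=1 → after 1×micro: -1; S1 reads c0=1 → after 3×micro: 0 ⇒ (c0=-1, c1=0)
macro 8: S0 reads c0=-1 → after 1×micro: 1; S1 reads c0=-1 → after 3×micro: 0 ⇒ (c0=1, c1=0)
macro 9: S0 reads c0=1 → after 1×micro: -1; S1 reads c0=1 → after 3×micro: 0 ⇒ (c0=-1, c1=0)
macro 10: S0 reads c0=-1 → after 1×micro: 1; S1 reads c0=-1 → after 3×micro: 0 ⇒ (c0=1, c1=0)

c1 at macro-step 4 = 0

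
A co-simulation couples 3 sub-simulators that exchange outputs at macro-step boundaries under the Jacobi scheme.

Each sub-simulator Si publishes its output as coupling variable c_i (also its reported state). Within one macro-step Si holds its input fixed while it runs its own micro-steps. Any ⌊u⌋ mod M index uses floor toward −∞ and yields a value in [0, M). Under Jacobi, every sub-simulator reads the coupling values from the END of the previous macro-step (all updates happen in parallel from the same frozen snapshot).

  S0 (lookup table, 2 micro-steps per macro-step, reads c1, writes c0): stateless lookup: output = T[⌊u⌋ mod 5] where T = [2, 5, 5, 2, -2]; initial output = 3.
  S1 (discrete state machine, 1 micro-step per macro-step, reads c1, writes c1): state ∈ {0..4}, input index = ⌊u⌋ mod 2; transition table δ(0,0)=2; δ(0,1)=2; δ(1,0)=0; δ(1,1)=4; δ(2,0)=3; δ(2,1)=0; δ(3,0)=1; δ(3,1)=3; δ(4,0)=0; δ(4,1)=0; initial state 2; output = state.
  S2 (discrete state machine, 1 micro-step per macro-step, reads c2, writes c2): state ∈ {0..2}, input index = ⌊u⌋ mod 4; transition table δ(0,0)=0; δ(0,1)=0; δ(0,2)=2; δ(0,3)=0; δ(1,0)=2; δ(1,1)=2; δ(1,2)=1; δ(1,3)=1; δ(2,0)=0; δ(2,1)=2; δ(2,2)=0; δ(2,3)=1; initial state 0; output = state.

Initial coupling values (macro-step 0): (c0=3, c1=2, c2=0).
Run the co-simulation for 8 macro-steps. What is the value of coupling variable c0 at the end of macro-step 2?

macro 1: S0 reads c1=2 → after 2×micro: 5; S1 reads c1=2 → after 1×micro: 3; S2 reads c2=0 → after 1×micro: 0 ⇒ (c0=5, c1=3, c2=0)
macro 2: S0 reads c1=3 → after 2×micro: 2; S1 reads c1=3 → after 1×micro: 3; S2 reads c2=0 → after 1×micro: 0 ⇒ (c0=2, c1=3, c2=0)
macro 3: S0 reads c1=3 → after 2×micro: 2; S1 reads c1=3 → after 1×micro: 3; S2 reads c2=0 → after 1×micro: 0 ⇒ (c0=2, c1=3, c2=0)
macro 4: S0 reads c1=3 → after 2×micro: 2; S1 reads c1=3 → after 1×micro: 3; S2 reads c2=0 → after 1×micro: 0 ⇒ (c0=2, c1=3, c2=0)
macro 5: S0 reads c1=3 → after 2×micro: 2; S1 reads c1=3 → after 1×micro: 3; S2 reads c2=0 → after 1×micro: 0 ⇒ (c0=2, c1=3, c2=0)
macro 6: S0 reads c1=3 → after 2×micro: 2; S1 reads c1=3 → after 1×micro: 3; S2 reads c2=0 → after 1×micro: 0 ⇒ (c0=2, c1=3, c2=0)
macro 7: S0 reads c1=3 → after 2×micro: 2; S1 reads c1=3 → after 1×micro: 3; S2 reads c2=0 → after 1×micro: 0 ⇒ (c0=2, c1=3, c2=0)
macro 8: S0 reads c1=3 → after 2×micro: 2; S1 reads c1=3 → after 1×micro: 3; S2 reads c2=0 → after 1×micro: 0 ⇒ (c0=2, c1=3, c2=0)

c0 at macro-step 2 = 2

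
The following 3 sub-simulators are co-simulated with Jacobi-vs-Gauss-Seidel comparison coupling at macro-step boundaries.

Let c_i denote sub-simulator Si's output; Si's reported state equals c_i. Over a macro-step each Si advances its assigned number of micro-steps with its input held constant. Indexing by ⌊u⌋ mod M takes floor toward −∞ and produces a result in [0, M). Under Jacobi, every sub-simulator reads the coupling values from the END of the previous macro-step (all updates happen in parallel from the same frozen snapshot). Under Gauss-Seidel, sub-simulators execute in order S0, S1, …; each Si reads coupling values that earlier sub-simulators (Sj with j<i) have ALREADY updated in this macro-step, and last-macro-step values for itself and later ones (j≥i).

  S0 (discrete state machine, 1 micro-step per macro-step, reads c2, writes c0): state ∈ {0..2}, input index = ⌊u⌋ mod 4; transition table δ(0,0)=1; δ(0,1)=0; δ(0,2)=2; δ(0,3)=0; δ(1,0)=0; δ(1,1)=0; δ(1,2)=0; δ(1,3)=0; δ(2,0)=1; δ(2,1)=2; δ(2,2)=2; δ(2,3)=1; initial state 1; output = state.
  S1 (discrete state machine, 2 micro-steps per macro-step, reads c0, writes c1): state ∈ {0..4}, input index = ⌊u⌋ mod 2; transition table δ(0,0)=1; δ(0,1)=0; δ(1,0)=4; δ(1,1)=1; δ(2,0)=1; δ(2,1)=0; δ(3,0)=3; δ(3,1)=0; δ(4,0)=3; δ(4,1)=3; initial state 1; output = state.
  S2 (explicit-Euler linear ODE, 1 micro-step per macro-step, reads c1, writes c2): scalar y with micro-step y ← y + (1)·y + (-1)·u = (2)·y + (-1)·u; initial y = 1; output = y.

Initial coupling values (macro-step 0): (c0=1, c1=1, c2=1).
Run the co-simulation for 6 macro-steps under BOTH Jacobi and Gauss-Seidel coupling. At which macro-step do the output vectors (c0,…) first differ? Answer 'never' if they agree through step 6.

[Jacobi] macro 1: S0 reads c2=1 → after 1×micro: 0; S1 reads c0=1 → after 2×micro: 1; S2 reads c1=1 → after 1×micro: 1 ⇒ (c0=0, c1=1, c2=1)
[Jacobi] macro 2: S0 reads c2=1 → after 1×micro: 0; S1 reads c0=0 → after 2×micro: 3; S2 reads c1=1 → after 1×micro: 1 ⇒ (c0=0, c1=3, c2=1)
[Jacobi] macro 3: S0 reads c2=1 → after 1×micro: 0; S1 reads c0=0 → after 2×micro: 3; S2 reads c1=3 → after 1×micro: -1 ⇒ (c0=0, c1=3, c2=-1)
[Jacobi] macro 4: S0 reads c2=-1 → after 1×micro: 0; S1 reads c0=0 → after 2×micro: 3; S2 reads c1=3 → after 1×micro: -5 ⇒ (c0=0, c1=3, c2=-5)
[Jacobi] macro 5: S0 reads c2=-5 → after 1×micro: 0; S1 reads c0=0 → after 2×micro: 3; S2 reads c1=3 → after 1×micro: -13 ⇒ (c0=0, c1=3, c2=-13)
[Jacobi] macro 6: S0 reads c2=-13 → after 1×micro: 0; S1 reads c0=0 → after 2×micro: 3; S2 reads c1=3 → after 1×micro: -29 ⇒ (c0=0, c1=3, c2=-29)
[Gauss-Seidel] macro 1: S0 reads c2=1 → after 1×micro: 0; S1 reads c0=0 → after 2×micro: 3; S2 reads c1=3 → after 1×micro: -1 ⇒ (c0=0, c1=3, c2=-1)
[Gauss-Seidel] macro 2: S0 reads c2=-1 → after 1×micro: 0; S1 reads c0=0 → after 2×micro: 3; S2 reads c1=3 → after 1×micro: -5 ⇒ (c0=0, c1=3, c2=-5)
[Gauss-Seidel] macro 3: S0 reads c2=-5 → after 1×micro: 0; S1 reads c0=0 → after 2×micro: 3; S2 reads c1=3 → after 1×micro: -13 ⇒ (c0=0, c1=3, c2=-13)
[Gauss-Seidel] macro 4: S0 reads c2=-13 → after 1×micro: 0; S1 reads c0=0 → after 2×micro: 3; S2 reads c1=3 → after 1×micro: -29 ⇒ (c0=0, c1=3, c2=-29)
[Gauss-Seidel] macro 5: S0 reads c2=-29 → after 1×micro: 0; S1 reads c0=0 → after 2×micro: 3; S2 reads c1=3 → after 1×micro: -61 ⇒ (c0=0, c1=3, c2=-61)
[Gauss-Seidel] macro 6: S0 reads c2=-61 → after 1×micro: 0; S1 reads c0=0 → after 2×micro: 3; S2 reads c1=3 → after 1×micro: -125 ⇒ (c0=0, c1=3, c2=-125)

first divergence at macro-step: 1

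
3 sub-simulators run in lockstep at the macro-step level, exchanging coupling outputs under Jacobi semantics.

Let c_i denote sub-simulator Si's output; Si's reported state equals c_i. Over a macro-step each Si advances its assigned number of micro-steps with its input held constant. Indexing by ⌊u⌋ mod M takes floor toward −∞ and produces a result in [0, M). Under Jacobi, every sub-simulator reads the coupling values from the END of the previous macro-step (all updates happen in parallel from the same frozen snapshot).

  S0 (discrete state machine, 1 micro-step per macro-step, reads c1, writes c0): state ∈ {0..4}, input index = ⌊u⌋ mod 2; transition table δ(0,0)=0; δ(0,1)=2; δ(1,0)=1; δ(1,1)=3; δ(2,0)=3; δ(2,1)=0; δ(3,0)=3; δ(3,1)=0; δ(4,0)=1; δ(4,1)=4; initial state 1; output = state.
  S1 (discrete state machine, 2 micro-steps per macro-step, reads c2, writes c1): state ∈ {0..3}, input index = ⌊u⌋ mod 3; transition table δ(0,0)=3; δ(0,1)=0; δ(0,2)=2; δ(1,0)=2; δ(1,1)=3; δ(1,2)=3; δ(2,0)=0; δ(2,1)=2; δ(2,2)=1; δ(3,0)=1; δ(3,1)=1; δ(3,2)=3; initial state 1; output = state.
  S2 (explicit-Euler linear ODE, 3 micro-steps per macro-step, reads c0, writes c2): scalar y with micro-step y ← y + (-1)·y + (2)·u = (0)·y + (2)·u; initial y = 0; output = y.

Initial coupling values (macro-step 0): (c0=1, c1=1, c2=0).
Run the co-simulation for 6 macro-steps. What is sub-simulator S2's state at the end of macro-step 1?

S2 state at macro-step 1 = 2

macro 1: S0 reads c1=1 → after 1×micro: 3; S1 reads c2=0 → after 2×micro: 0; S2 reads c0=1 → after 3×micro: 2 ⇒ (c0=3, c1=0, c2=2)
macro 2: S0 reads c1=0 → after 1×micro: 3; S1 reads c2=2 → after 2×micro: 1; S2 reads c0=3 → after 3×micro: 6 ⇒ (c0=3, c1=1, c2=6)
macro 3: S0 reads c1=1 → after 1×micro: 0; S1 reads c2=6 → after 2×micro: 0; S2 reads c0=3 → after 3×micro: 6 ⇒ (c0=0, c1=0, c2=6)
macro 4: S0 reads c1=0 → after 1×micro: 0; S1 reads c2=6 → after 2×micro: 1; S2 reads c0=0 → after 3×micro: 0 ⇒ (c0=0, c1=1, c2=0)
macro 5: S0 reads c1=1 → after 1×micro: 2; S1 reads c2=0 → after 2×micro: 0; S2 reads c0=0 → after 3×micro: 0 ⇒ (c0=2, c1=0, c2=0)
macro 6: S0 reads c1=0 → after 1×micro: 3; S1 reads c2=0 → after 2×micro: 1; S2 reads c0=2 → after 3×micro: 4 ⇒ (c0=3, c1=1, c2=4)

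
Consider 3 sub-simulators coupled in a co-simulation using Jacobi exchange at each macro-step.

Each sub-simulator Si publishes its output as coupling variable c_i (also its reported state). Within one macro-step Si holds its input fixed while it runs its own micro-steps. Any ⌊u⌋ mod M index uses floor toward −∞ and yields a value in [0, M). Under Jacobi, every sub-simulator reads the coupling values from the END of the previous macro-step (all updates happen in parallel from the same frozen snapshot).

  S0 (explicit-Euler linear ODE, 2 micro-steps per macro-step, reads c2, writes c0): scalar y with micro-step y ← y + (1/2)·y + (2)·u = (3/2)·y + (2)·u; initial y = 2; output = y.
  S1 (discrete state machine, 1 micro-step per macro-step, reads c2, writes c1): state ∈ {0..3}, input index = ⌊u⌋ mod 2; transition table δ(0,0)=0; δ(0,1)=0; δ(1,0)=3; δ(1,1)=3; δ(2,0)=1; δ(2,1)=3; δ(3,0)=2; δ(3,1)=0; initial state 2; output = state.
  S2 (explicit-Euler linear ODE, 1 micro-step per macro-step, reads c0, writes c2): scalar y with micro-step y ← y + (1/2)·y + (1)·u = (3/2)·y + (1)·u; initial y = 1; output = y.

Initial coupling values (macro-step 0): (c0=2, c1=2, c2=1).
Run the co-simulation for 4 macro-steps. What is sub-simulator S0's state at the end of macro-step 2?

macro 1: S0 reads c2=1 → after 2×micro: 19/2; S1 reads c2=1 → after 1×micro: 3; S2 reads c0=2 → after 1×micro: 7/2 ⇒ (c0=19/2, c1=3, c2=7/2)
macro 2: S0 reads c2=7/2 → after 2×micro: 311/8; S1 reads c2=7/2 → after 1×micro: 0; S2 reads c0=19/2 → after 1×micro: 59/4 ⇒ (c0=311/8, c1=0, c2=59/4)
macro 3: S0 reads c2=59/4 → after 2×micro: 5159/32; S1 reads c2=59/4 → after 1×micro: 0; S2 reads c0=311/8 → after 1×micro: 61 ⇒ (c0=5159/32, c1=0, c2=61)
macro 4: S0 reads c2=61 → after 2×micro: 85471/128; S1 reads c2=61 → after 1×micro: 0; S2 reads c0=5159/32 → after 1×micro: 8087/32 ⇒ (c0=85471/128, c1=0, c2=8087/32)

S0 state at macro-step 2 = 311/8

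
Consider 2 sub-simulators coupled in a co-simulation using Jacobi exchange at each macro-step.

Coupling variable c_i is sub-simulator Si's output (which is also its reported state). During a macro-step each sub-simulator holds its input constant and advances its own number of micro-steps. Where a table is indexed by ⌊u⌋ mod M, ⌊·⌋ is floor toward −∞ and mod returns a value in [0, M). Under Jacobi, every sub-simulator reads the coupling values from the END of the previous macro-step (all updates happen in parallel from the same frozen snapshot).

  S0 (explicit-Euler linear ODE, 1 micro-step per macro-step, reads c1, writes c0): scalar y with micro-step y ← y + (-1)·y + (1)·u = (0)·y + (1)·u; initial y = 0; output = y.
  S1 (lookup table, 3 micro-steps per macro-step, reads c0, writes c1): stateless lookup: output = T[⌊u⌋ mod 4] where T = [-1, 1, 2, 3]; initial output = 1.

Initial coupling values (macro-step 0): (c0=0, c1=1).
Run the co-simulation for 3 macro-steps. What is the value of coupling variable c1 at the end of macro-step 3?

c1 at macro-step 3 = 3

macro 1: S0 reads c1=1 → after 1×micro: 1; S1 reads c0=0 → after 3×micro: -1 ⇒ (c0=1, c1=-1)
macro 2: S0 reads c1=-1 → after 1×micro: -1; S1 reads c0=1 → after 3×micro: 1 ⇒ (c0=-1, c1=1)
macro 3: S0 reads c1=1 → after 1×micro: 1; S1 reads c0=-1 → after 3×micro: 3 ⇒ (c0=1, c1=3)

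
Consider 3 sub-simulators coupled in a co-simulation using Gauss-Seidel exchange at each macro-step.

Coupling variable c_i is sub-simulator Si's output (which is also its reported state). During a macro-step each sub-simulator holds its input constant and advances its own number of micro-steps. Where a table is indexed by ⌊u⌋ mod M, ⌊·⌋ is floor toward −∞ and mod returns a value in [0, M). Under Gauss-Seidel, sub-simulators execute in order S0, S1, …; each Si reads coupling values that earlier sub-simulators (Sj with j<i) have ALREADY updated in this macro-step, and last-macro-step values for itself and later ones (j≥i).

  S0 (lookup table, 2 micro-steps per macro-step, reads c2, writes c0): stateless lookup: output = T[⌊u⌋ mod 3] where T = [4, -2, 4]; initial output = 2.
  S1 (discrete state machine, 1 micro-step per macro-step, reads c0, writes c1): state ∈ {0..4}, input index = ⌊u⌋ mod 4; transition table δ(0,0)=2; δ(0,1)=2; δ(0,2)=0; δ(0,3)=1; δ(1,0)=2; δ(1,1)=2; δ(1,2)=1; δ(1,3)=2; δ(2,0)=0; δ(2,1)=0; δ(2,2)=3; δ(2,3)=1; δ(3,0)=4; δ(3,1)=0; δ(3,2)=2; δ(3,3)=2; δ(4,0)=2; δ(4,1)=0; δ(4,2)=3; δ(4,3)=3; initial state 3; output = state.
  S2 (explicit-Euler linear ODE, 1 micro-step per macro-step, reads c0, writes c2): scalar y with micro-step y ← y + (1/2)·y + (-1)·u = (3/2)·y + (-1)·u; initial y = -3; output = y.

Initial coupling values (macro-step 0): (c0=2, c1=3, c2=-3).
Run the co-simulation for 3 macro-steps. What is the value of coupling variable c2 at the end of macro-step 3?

macro 1: S0 reads c2=-3 → after 2×micro: 4; S1 reads c0=4 → after 1×micro: 4; S2 reads c0=4 → after 1×micro: -17/2 ⇒ (c0=4, c1=4, c2=-17/2)
macro 2: S0 reads c2=-17/2 → after 2×micro: 4; S1 reads c0=4 → after 1×micro: 2; S2 reads c0=4 → after 1×micro: -67/4 ⇒ (c0=4, c1=2, c2=-67/4)
macro 3: S0 reads c2=-67/4 → after 2×micro: -2; S1 reads c0=-2 → after 1×micro: 3; S2 reads c0=-2 → after 1×micro: -185/8 ⇒ (c0=-2, c1=3, c2=-185/8)

c2 at macro-step 3 = -185/8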